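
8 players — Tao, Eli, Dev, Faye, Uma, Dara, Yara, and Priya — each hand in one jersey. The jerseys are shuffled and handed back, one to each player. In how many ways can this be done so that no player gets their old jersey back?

Let Aᵢ be the assignments in which player i gets their old jersey. We want the size of the complement of A₁∪…∪A_8.
By inclusion–exclusion this is Σ_{j=0}^{8} (−1)^j C(8,j)·(8−j)!.
Computing: 40320 − 40320 + 20160 − 6720 + 1680 − 336 + 56 − 8 + 1 = 14833.

14833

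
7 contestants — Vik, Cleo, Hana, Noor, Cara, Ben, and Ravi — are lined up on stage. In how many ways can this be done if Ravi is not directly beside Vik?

3600

There are 7! = 5040 arrangements in all. If Ravi and Vik are adjacent, merging them into one block gives 2·(6)! = 1440 arrangements.
So 5040 − 1440 = 3600 arrangements keep them apart.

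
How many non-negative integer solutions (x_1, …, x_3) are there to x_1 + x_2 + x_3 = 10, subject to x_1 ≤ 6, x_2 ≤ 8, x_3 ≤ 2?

18

Without the upper bounds there are C(12,2) = 66 ways to split 10 among 3 variables.
Subtract solutions that violate a single cap (substitute x_i' = x_i − (cap_i+1)): x_1 ≥ 7 gives C(5,2) = 10; x_2 ≥ 9 gives C(3,2) = 3; x_3 ≥ 3 gives C(9,2) = 36. Together 49.
Add back pairs where two caps are both exceeded: 0 + 1 + 0 = 1.
By inclusion–exclusion the count is 66 − 49 + 1 = 18.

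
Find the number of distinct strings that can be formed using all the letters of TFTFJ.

30

The 5 letters of TFTFJ have repeats: F appearing twice and T appearing twice.
The number of distinct arrangements is 5!/(2!·2!) = 120/4 = 30.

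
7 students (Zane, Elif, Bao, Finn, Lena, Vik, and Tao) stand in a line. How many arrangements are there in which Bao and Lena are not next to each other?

3600

Of the 7! = 5040 arrangements, those with Bao and Lena adjacent number 2 × 6! = 1440 (treat the pair as a block with 2 internal orders).
Complementary counting: 5040 − 1440 = 3600.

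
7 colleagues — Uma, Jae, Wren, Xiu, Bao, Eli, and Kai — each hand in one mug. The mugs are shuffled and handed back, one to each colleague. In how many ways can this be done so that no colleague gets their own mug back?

1854

This is the derangement count D_7: permutations of 7 items with no fixed point.
By inclusion–exclusion this is Σ_{j=0}^{7} (−1)^j C(7,j)·(7−j)!.
Computing: 5040 − 5040 + 2520 − 840 + 210 − 42 + 7 − 1 = 1854.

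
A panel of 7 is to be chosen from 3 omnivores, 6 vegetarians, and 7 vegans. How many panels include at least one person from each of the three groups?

Total 7-person selections from all 16: C(16,7) = 11440.
Subtract selections that omit an entire group: no omnivores → C(13,7) = 1716; no vegetarians → C(10,7) = 120; no vegans → C(9,7) = 36.
Add back selections omitting two groups (i.e. drawn from a single group): C(3,7) + C(6,7) + C(7,7) = 1.
By inclusion–exclusion: 11440 − 1872 + 1 = 9569.

9569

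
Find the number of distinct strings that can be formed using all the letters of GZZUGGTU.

Letter multiplicities in GZZUGGTU: G×3, T×1, U×2, Z×2.
So there are 8! / (3!·2!·2!) = 1680 distinguishable arrangements.

1680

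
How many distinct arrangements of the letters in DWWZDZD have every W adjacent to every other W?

Treat the 2 copies of W as a single block. The multiset to arrange is then {WW, D, D, D, Z, Z}, 6 items in all.
That gives (6)!/(3!·2!) = 60 arrangements.

60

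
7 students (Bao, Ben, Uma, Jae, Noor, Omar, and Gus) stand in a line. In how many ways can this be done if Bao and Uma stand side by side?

Treat {Bao, Uma} as a single unit. There are 6 units to order, and the pair itself can be ordered 2 ways.
So the count is 2·(6)! = 1440.

1440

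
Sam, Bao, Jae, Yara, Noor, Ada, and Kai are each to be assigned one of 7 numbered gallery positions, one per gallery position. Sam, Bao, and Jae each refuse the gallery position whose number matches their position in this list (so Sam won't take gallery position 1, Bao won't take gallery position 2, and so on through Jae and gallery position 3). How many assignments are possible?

Let Aᵢ (for i ∈ {1, 2, 3}) be the placements that put person i in their forbidden gallery position. Any j of these fix j positions, leaving (7−j)! ways to fill the rest, and there are C(3,j) ways to pick which j.
By inclusion–exclusion, the number of valid placements is Σ_{j=0}^{3} (−1)^j C(3,j)·(7−j)!.
Computing: 5040 − 2160 + 360 − 24 = 3216.

3216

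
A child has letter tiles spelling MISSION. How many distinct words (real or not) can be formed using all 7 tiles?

1260

Letter multiplicities in MISSION: I×2, M×1, N×1, O×1, S×2.
So there are 7! / (2!·2!) = 1260 distinguishable arrangements.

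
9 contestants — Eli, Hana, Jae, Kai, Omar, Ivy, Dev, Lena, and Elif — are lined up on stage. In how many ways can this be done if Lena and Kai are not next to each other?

There are 9! = 362880 arrangements in all. If Lena and Kai are adjacent, merging them into one block gives 2·(8)! = 80640 arrangements.
Complementary counting: 362880 − 80640 = 282240.

282240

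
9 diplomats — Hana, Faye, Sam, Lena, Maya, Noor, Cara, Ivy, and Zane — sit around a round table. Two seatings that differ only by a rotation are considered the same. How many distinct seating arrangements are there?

Around a circle, 9 distinct people have 9!/9 = (8)! = 40320 rotationally distinct seatings.

40320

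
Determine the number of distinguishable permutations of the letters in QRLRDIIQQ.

15120

Letter multiplicities in QRLRDIIQQ: D×1, I×2, L×1, Q×3, R×2.
The number of distinct arrangements is 9!/(3!·2!·2!) = 362880/24 = 15120.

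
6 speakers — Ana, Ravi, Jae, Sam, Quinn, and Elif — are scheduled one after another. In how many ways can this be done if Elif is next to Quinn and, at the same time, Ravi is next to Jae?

96

Treat {Elif,Quinn} as one block (2 orders) and {Ravi,Jae} as another (2 orders).
That leaves 4 units to arrange: 2 × 2 × 4! = 4 × 24 = 96.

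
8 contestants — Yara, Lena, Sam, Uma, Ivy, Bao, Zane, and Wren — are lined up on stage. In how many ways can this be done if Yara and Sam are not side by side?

Of the 8! = 40320 arrangements, those with Yara and Sam adjacent number 2 × 7! = 10080 (treat the pair as a block with 2 internal orders).
Complementary counting: 40320 − 10080 = 30240.

30240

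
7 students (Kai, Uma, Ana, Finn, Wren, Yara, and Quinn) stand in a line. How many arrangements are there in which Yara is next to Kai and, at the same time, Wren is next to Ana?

480

Treat {Yara,Kai} as one block (2 orders) and {Wren,Ana} as another (2 orders).
That leaves 5 units to arrange: 2 × 2 × 5! = 4 × 120 = 480.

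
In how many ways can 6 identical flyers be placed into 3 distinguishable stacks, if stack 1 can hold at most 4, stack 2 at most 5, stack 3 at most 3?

18

Ignoring the caps, the number of non-negative solutions to x_1+…+x_3 = 6 is C(8,2) = 28.
Subtract solutions that violate a single cap (substitute x_i' = x_i − (cap_i+1)): x_1 ≥ 5 gives C(3,2) = 3; x_2 ≥ 6 gives C(2,2) = 1; x_3 ≥ 4 gives C(4,2) = 6. Together 10.
No two caps can be exceeded simultaneously, so the pair terms are all 0.
By inclusion–exclusion the count is 28 − 10 + 0 = 18.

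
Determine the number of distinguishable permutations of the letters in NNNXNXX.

NNNXNXX has 7 letters with N appearing 4 times and X appearing 3 times.
So there are 7! / (4!·3!) = 35 distinguishable arrangements.

35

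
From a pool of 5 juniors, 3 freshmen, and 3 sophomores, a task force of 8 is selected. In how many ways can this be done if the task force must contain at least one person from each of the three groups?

Total 8-person selections from all 11: C(11,8) = 165.
Selections missing a whole group: no juniors → C(6,8) = 0; no freshmen → C(8,8) = 1; no sophomores → C(8,8) = 1.
Add back selections omitting two groups (i.e. drawn from a single group): C(5,8) + C(3,8) + C(3,8) = 0.
By inclusion–exclusion: 165 − 2 + 0 = 163.

163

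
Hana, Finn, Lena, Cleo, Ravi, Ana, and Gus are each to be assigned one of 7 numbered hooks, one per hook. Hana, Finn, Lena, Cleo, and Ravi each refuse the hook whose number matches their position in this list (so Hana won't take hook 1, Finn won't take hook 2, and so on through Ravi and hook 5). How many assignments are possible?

2428

Let Aᵢ (for 1 ≤ i ≤ 5) be the placements that put person i in their forbidden hook. Any j of these fix j positions, leaving (7−j)! ways to fill the rest, and there are C(5,j) ways to pick which j.
By inclusion–exclusion, the number of valid placements is Σ_{j=0}^{5} (−1)^j C(5,j)·(7−j)!.
Computing: 5040 − 3600 + 1200 − 240 + 30 − 2 = 2428.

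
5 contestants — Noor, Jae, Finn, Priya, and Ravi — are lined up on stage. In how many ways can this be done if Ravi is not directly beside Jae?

There are 5! = 120 arrangements in all. If Ravi and Jae are adjacent, merging them into one block gives 2·(4)! = 48 arrangements.
Complementary counting: 120 − 48 = 72.

72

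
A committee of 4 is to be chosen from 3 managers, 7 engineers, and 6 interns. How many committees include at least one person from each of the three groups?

Total 4-person selections from all 16: C(16,4) = 1820.
Subtract selections that omit an entire group: no managers → C(13,4) = 715; no engineers → C(9,4) = 126; no interns → C(10,4) = 210.
Add back selections omitting two groups (i.e. drawn from a single group): C(3,4) + C(7,4) + C(6,4) = 50.
By inclusion–exclusion: 1820 − 1051 + 50 = 819.

819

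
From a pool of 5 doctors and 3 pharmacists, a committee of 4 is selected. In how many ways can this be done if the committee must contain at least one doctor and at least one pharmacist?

Total 4-person selections from all 8: C(8,4) = 70.
Selections missing a whole group: no doctors → C(3,4) = 0; no pharmacists → C(5,4) = 5.
Both groups omitted at once is impossible, so 70 − 5 = 65.

65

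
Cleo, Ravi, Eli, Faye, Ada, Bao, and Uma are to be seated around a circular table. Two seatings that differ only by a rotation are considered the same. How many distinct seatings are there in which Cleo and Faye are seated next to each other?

240

Treat {Cleo, Faye} as one unit (2 internal orders) and seat the resulting 6 units around the table: (5)! circular arrangements.
So 2 × (5)! = 2 × 120 = 240.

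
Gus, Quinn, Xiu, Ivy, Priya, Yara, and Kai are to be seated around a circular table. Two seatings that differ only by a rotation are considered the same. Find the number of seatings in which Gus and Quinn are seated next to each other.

Glue Gus and Quinn into a block (2 internal orders). Seating 6 units around a circle gives (5)! arrangements.
So 2 × (5)! = 2 × 120 = 240.

240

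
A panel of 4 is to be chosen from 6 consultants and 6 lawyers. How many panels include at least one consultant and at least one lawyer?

465

With no constraint there are C(12,4) = 495 possible selections.
Subtract selections that omit an entire group: no consultants → C(6,4) = 15; no lawyers → C(6,4) = 15.
Both groups omitted at once is impossible, so 495 − 30 = 465.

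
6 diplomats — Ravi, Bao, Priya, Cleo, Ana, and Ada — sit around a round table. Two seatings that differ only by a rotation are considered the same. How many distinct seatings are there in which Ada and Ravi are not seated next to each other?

72

Without the restriction there are (5)! = 120 seatings.
Seatings with Ada beside Ravi: treat them as a block with 2 internal orders, giving 2 × (4)! = 48.
Subtracting, 120 − 48 = 72.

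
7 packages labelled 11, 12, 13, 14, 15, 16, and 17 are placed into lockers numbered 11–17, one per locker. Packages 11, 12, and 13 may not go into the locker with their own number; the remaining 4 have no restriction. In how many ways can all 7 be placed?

3216

Let Aᵢ (for i ∈ {11, 12, 13}) be the placements that put package i in its forbidden locker. Any j of these fix j positions, leaving (7−j)! ways to fill the rest, and there are C(3,j) ways to pick which j.
By inclusion–exclusion, the number of valid placements is Σ_{j=0}^{3} (−1)^j C(3,j)·(7−j)!.
Computing: 5040 − 2160 + 360 − 24 = 3216.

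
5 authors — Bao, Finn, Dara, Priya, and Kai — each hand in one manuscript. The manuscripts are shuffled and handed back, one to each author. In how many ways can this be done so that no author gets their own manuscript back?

Count assignments avoiding every fixed point. For any j of the 5 authors fixed to their own manuscript, the other 5−j can be arranged in (5−j)! ways.
By inclusion–exclusion this is Σ_{j=0}^{5} (−1)^j C(5,j)·(5−j)!.
Computing: 120 − 120 + 60 − 20 + 5 − 1 = 44.

44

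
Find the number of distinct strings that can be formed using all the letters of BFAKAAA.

210

Letter multiplicities in BFAKAAA: A×4, B×1, F×1, K×1.
Dividing 7! = 5040 by 4! = 24 for the repeated letters gives 210.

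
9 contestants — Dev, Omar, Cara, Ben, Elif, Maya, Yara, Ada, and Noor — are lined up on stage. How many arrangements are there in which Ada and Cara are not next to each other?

Of the 9! = 362880 arrangements, those with Ada and Cara adjacent number 2 × 8! = 80640 (treat the pair as a block with 2 internal orders).
So 362880 − 80640 = 282240 arrangements keep them apart.

282240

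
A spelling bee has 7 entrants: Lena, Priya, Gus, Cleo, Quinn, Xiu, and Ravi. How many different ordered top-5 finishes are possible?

This is an ordered selection of 5 from 7: P(7,5).
That gives 7 × 6 × 5 × 4 × 3 = 2520.

2520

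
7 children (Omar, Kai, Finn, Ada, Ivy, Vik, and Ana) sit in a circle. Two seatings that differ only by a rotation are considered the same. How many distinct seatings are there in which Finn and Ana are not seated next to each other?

All circular seatings of 7 people number (6)! = 720.
Seatings with Finn beside Ana: treat them as a block with 2 internal orders, giving 2 × (5)! = 240.
Subtracting, 720 − 240 = 480.

480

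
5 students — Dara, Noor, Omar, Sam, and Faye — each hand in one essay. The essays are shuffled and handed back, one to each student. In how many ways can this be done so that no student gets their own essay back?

Count assignments avoiding every fixed point. For any j of the 5 students fixed to their own essay, the other 5−j can be arranged in (5−j)! ways.
By inclusion–exclusion this is Σ_{j=0}^{5} (−1)^j C(5,j)·(5−j)!.
Computing: 120 − 120 + 60 − 20 + 5 − 1 = 44.

44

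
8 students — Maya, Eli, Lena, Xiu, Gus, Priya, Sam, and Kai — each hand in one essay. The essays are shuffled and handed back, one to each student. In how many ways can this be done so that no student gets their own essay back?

Let Aᵢ be the assignments in which student i gets their own essay. We want the size of the complement of A₁∪…∪A_8.
By inclusion–exclusion this is Σ_{j=0}^{8} (−1)^j C(8,j)·(8−j)!.
Computing: 40320 − 40320 + 20160 − 6720 + 1680 − 336 + 56 − 8 + 1 = 14833.

14833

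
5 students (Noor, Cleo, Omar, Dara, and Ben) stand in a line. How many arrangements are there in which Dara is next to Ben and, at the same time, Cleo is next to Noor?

24

Treat {Dara,Ben} as one block (2 orders) and {Cleo,Noor} as another (2 orders).
That leaves 3 units to arrange: 2 × 2 × 3! = 4 × 6 = 24.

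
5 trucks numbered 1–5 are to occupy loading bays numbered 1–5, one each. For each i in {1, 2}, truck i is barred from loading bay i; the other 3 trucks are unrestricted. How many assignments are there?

78

Let Aᵢ (for i ∈ {1, 2}) be the placements that put truck i in its forbidden loading bay. Any j of these fix j positions, leaving (5−j)! ways to fill the rest, and there are C(2,j) ways to pick which j.
By inclusion–exclusion, the number of valid placements is Σ_{j=0}^{2} (−1)^j C(2,j)·(5−j)!.
Computing: 120 − 48 + 6 = 78.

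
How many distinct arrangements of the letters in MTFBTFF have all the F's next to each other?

60

Treat the 3 copies of F as a single block. The multiset to arrange is then {FFF, B, M, T, T}, 5 items in all.
That gives (5)!/(2!) = 60 arrangements.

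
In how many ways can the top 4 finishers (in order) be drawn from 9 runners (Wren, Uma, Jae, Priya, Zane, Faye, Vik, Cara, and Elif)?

3024

This is an ordered selection of 4 from 9: P(9,4).
That gives 9 × 8 × 7 × 6 = 3024.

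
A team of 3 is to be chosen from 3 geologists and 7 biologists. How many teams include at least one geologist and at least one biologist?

Unrestricted: C(10,3) = 120 ways to pick any 3 of the 10.
Selections missing a whole group: no geologists → C(7,3) = 35; no biologists → C(3,3) = 1.
Both groups omitted at once is impossible, so 120 − 36 = 84.

84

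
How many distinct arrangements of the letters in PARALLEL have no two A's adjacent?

2520

There are 8!/(3!·2!) = 3360 arrangements of PARALLEL in total.
If the two A's are adjacent, glue them into one block, leaving 7 items to arrange: (7)!/(3!) = 840 ways.
Hence 3360 − 840 = 2520.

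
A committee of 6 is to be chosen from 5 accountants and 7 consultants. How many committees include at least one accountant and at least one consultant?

917

Unrestricted: C(12,6) = 924 ways to pick any 6 of the 12.
Selections missing a whole group: no accountants → C(7,6) = 7; no consultants → C(5,6) = 0.
Both groups omitted at once is impossible, so 924 − 7 = 917.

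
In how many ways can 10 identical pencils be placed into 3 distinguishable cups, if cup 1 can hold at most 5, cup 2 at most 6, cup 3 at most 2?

9

Ignoring the caps, the number of non-negative solutions to x_1+…+x_3 = 10 is C(12,2) = 66.
Subtract solutions that violate a single cap (substitute x_i' = x_i − (cap_i+1)): x_1 ≥ 6 gives C(6,2) = 15; x_2 ≥ 7 gives C(5,2) = 10; x_3 ≥ 3 gives C(9,2) = 36. Together 61.
Add back pairs where two caps are both exceeded: 0 + 3 + 1 = 4.
By inclusion–exclusion the count is 66 − 61 + 4 = 9.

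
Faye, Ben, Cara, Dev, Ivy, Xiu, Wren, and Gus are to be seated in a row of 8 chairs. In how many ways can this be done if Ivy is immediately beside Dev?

10080

Place the 6 others and the Ivy-Dev pair as 7 objects in a line; the pair has 2 internal arrangements.
That gives 2 × 7! = 2 × 5040 = 10080.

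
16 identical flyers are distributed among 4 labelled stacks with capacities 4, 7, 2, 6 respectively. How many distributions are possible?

19

By stars and bars, unrestricted non-negative solutions to x_1+…+x_4 = 16 number C(16+3,3) = 969.
Subtract solutions that violate a single cap (substitute x_i' = x_i − (cap_i+1)): x_1 ≥ 5 gives C(14,3) = 364; x_2 ≥ 8 gives C(11,3) = 165; x_3 ≥ 3 gives C(16,3) = 560; x_4 ≥ 7 gives C(12,3) = 220. Together 1309.
Add back pairs where two caps are both exceeded: 20 + 165 + 35 + 56 + 4 + 84 = 364.
Subtract triples: 1 + 0 + 4 + 0 = 5.
By inclusion–exclusion the count is 969 − 1309 + 364 − 5 = 19.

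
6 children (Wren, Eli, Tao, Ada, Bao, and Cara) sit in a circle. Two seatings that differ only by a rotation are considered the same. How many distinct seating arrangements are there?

Fix one person's seat to break rotational symmetry; the remaining 5 people can be arranged in (5)! = 120 ways.

120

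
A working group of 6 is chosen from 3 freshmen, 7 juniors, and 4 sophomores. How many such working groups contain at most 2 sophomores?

2478

Split by how many sophomores are chosen (0 through 2).
Sum: C(4,0)·C(10,6) + C(4,1)·C(10,5) + C(4,2)·C(10,4) = 210 + 1008 + 1260 = 2478.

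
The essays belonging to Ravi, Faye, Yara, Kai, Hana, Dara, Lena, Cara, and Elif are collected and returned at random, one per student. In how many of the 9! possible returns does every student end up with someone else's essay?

Count assignments avoiding every fixed point. For any j of the 9 students fixed to their own essay, the other 9−j can be arranged in (9−j)! ways.
By inclusion–exclusion this is Σ_{j=0}^{9} (−1)^j C(9,j)·(9−j)!.
Computing: 362880 − 362880 + 181440 − 60480 + 15120 − 3024 + 504 − 72 + 9 − 1 = 133496.

133496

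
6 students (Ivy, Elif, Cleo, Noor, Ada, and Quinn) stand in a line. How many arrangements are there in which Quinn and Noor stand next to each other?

Glue Quinn and Noor into one block (2 internal orders), leaving 5 units to arrange in a row.
That gives 2 × 5! = 2 × 120 = 240.

240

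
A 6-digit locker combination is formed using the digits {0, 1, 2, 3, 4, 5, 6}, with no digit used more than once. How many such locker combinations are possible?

Choose and order 6 of the 7 symbols: the first digit has 7 options, the next 6, and so on down to 2.
7 × 6 × 5 × 4 × 3 × 2 = 5040.

5040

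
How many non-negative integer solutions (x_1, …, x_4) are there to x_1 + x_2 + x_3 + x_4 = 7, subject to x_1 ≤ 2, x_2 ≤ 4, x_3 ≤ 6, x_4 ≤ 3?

55

Without the upper bounds there are C(10,3) = 120 ways to split 7 among 4 variables.
Subtract solutions that violate a single cap (substitute x_i' = x_i − (cap_i+1)): x_1 ≥ 3 gives C(7,3) = 35; x_2 ≥ 5 gives C(5,3) = 10; x_3 ≥ 7 gives C(3,3) = 1; x_4 ≥ 4 gives C(6,3) = 20. Together 66.
Add back pairs where two caps are both exceeded: 0 + 0 + 1 + 0 + 0 + 0 = 1.
By inclusion–exclusion the count is 120 − 66 + 1 = 55.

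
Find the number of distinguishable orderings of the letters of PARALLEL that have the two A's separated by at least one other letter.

Total arrangements of PARALLEL: 8!/(3!·2!) = 3360.
If the two A's are adjacent, glue them into one block, leaving 7 items to arrange: (7)!/(3!) = 840 ways.
Hence 3360 − 840 = 2520.

2520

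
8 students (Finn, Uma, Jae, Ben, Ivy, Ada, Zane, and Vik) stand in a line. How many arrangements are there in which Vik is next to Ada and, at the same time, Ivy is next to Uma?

2880

Treat {Vik,Ada} as one block (2 orders) and {Ivy,Uma} as another (2 orders).
That leaves 6 units to arrange: 2 × 2 × 6! = 4 × 720 = 2880.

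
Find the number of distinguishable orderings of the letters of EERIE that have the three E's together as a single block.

6

Treat the 3 copies of E as a single block. The multiset to arrange is then {EEE, I, R}, 3 items in all.
All 3 items are distinct, so there are (3)! = 6 arrangements.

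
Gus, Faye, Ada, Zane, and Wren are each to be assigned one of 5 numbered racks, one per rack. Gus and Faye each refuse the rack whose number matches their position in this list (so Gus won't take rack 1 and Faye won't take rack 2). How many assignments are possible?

78

Let Aᵢ (for i ∈ {1, 2}) be the placements that put person i in their forbidden rack. Any j of these fix j positions, leaving (5−j)! ways to fill the rest, and there are C(2,j) ways to pick which j.
By inclusion–exclusion, the number of valid placements is Σ_{j=0}^{2} (−1)^j C(2,j)·(5−j)!.
Computing: 120 − 48 + 6 = 78.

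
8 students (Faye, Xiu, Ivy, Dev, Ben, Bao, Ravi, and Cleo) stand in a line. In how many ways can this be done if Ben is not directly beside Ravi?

30240

There are 8! = 40320 arrangements in all. If Ben and Ravi are adjacent, merging them into one block gives 2·(7)! = 10080 arrangements.
Complementary counting: 40320 − 10080 = 30240.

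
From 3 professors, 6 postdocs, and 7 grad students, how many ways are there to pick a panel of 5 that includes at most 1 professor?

3432

Split by how many professors are chosen (0 through 1).
Sum: C(3,0)·C(13,5) + C(3,1)·C(13,4) = 1287 + 2145 = 3432.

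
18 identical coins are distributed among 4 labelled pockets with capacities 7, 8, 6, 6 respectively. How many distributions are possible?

By stars and bars, unrestricted non-negative solutions to x_1+…+x_4 = 18 number C(18+3,3) = 1330.
Subtract solutions that violate a single cap (substitute x_i' = x_i − (cap_i+1)): x_1 ≥ 8 gives C(13,3) = 286; x_2 ≥ 9 gives C(12,3) = 220; x_3 ≥ 7 gives C(14,3) = 364; x_4 ≥ 7 gives C(14,3) = 364. Together 1234.
Add back pairs where two caps are both exceeded: 4 + 20 + 20 + 10 + 10 + 35 = 99.
By inclusion–exclusion the count is 1330 − 1234 + 99 = 195.

195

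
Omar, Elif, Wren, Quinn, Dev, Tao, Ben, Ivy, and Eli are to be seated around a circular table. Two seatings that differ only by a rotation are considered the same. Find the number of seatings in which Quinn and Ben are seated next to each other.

Treat {Quinn, Ben} as one unit (2 internal orders) and seat the resulting 8 units around the table: (7)! circular arrangements.
So 2 × (7)! = 2 × 5040 = 10080.

10080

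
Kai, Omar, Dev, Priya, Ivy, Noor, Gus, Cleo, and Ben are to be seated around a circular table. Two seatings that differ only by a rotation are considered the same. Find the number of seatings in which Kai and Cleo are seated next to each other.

Treat {Kai, Cleo} as one unit (2 internal orders) and seat the resulting 8 units around the table: (7)! circular arrangements.
So 2 × (7)! = 2 × 5040 = 10080.

10080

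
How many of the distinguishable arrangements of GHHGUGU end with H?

60

With the last slot taken by H, it remains to arrange the other 6 letters (GHGUGU).
Those 6 letters have G appearing 3 times and U appearing twice, giving (6)!/(3!·2!) = 60.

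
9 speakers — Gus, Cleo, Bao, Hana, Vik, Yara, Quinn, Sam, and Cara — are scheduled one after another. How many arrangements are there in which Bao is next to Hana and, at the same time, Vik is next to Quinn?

20160

Treat {Bao,Hana} as one block (2 orders) and {Vik,Quinn} as another (2 orders).
That leaves 7 units to arrange: 2 × 2 × 7! = 4 × 5040 = 20160.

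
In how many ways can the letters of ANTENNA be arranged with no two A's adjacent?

Total arrangements of ANTENNA: 7!/(3!·2!) = 420.
Arrangements with the A's together: treat AA as one letter, giving (6)!/(3!) = 120.
Hence 420 − 120 = 300.

300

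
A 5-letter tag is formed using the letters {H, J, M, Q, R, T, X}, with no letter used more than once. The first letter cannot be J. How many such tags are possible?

2160

The first letter has 7−1 = 6 choices (anything except J).
The remaining 4 letters are filled from the other 6 symbols without repetition: 6 × 5 × 4 × 3 = 360.
Total: 6 × 360 = 2160.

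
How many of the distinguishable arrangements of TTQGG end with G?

12

With the last slot taken by G, it remains to arrange the other 4 letters (TTQG).
Those 4 letters have T appearing twice, giving (4)!/(2!) = 12.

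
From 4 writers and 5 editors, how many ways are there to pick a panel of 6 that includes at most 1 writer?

Split by how many writers are chosen (0 through 1).
Sum: C(4,0)·C(5,6) + C(4,1)·C(5,5) = 0 + 4 = 4.

4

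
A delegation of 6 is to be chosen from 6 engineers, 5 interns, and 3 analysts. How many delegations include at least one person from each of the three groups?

2430

With no constraint there are C(14,6) = 3003 possible selections.
Subtract selections that omit an entire group: no engineers → C(8,6) = 28; no interns → C(9,6) = 84; no analysts → C(11,6) = 462.
Add back selections omitting two groups (i.e. drawn from a single group): C(6,6) + C(5,6) + C(3,6) = 1.
By inclusion–exclusion: 3003 − 574 + 1 = 2430.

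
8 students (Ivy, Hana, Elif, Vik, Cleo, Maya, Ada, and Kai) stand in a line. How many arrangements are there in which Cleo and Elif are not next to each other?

There are 8! = 40320 arrangements in all. If Cleo and Elif are adjacent, merging them into one block gives 2·(7)! = 10080 arrangements.
Complementary counting: 40320 − 10080 = 30240.

30240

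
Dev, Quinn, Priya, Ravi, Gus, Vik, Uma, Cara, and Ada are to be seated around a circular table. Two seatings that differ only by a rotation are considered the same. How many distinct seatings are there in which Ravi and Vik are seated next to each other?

Treat {Ravi, Vik} as one unit (2 internal orders) and seat the resulting 8 units around the table: (7)! circular arrangements.
So 2 × (7)! = 2 × 5040 = 10080.

10080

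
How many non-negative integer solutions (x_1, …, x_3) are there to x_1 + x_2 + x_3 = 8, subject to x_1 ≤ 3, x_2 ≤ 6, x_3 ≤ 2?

9

Without the upper bounds there are C(10,2) = 45 ways to split 8 among 3 variables.
Subtract solutions that violate a single cap (substitute x_i' = x_i − (cap_i+1)): x_1 ≥ 4 gives C(6,2) = 15; x_2 ≥ 7 gives C(3,2) = 3; x_3 ≥ 3 gives C(7,2) = 21. Together 39.
Add back pairs where two caps are both exceeded: 0 + 3 + 0 = 3.
By inclusion–exclusion the count is 45 − 39 + 3 = 9.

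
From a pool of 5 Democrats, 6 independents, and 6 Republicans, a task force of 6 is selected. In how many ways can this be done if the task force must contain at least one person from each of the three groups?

10530

Unrestricted: C(17,6) = 12376 ways to pick any 6 of the 17.
Subtract selections that omit an entire group: no Democrats → C(12,6) = 924; no independents → C(11,6) = 462; no Republicans → C(11,6) = 462.
Add back selections omitting two groups (i.e. drawn from a single group): C(5,6) + C(6,6) + C(6,6) = 2.
By inclusion–exclusion: 12376 − 1848 + 2 = 10530.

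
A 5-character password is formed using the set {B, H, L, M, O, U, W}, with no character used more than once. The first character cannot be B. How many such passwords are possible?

2160

The first character has 7−1 = 6 choices (anything except B).
The remaining 4 characters are filled from the other 6 symbols without repetition: 6 × 5 × 4 × 3 = 360.
Total: 6 × 360 = 2160.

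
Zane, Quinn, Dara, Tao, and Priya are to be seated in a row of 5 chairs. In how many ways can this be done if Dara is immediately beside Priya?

Glue Dara and Priya into one block (2 internal orders), leaving 4 units to arrange in a row.
That gives 2 × 4! = 2 × 24 = 48.

48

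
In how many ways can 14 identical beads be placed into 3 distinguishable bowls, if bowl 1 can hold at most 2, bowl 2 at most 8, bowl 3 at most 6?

Ignoring the caps, the number of non-negative solutions to x_1+…+x_3 = 14 is C(16,2) = 120.
Subtract solutions that violate a single cap (substitute x_i' = x_i − (cap_i+1)): x_1 ≥ 3 gives C(13,2) = 78; x_2 ≥ 9 gives C(7,2) = 21; x_3 ≥ 7 gives C(9,2) = 36. Together 135.
Add back pairs where two caps are both exceeded: 6 + 15 + 0 = 21.
By inclusion–exclusion the count is 120 − 135 + 21 = 6.

6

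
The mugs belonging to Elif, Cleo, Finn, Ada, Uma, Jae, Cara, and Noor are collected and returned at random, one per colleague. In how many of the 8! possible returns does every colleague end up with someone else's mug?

14833

Count assignments avoiding every fixed point. For any j of the 8 colleagues fixed to their own mug, the other 8−j can be arranged in (8−j)! ways.
By inclusion–exclusion this is Σ_{j=0}^{8} (−1)^j C(8,j)·(8−j)!.
Computing: 40320 − 40320 + 20160 − 6720 + 1680 − 336 + 56 − 8 + 1 = 14833.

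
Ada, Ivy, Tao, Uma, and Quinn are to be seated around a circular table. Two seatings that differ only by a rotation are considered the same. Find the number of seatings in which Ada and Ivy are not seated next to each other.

12

All circular seatings of 5 people number (4)! = 24.
Seatings with Ada beside Ivy: treat them as a block with 2 internal orders, giving 2 × (3)! = 12.
Subtracting, 24 − 12 = 12.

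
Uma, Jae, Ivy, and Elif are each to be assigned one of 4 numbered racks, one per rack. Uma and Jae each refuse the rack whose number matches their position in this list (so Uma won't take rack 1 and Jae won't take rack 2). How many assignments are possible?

Let Aᵢ (for i ∈ {1, 2}) be the placements that put person i in their forbidden rack. Any j of these fix j positions, leaving (4−j)! ways to fill the rest, and there are C(2,j) ways to pick which j.
By inclusion–exclusion, the number of valid placements is Σ_{j=0}^{2} (−1)^j C(2,j)·(4−j)!.
Computing: 24 − 12 + 2 = 14.

14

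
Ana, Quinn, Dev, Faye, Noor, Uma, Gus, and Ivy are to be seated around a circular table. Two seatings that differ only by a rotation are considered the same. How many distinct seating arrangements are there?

5040

Fix one person's seat to break rotational symmetry; the remaining 7 people can be arranged in (7)! = 5040 ways.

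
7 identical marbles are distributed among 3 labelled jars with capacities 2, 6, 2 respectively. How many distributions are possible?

8

By stars and bars, unrestricted non-negative solutions to x_1+…+x_3 = 7 number C(7+2,2) = 36.
Subtract solutions that violate a single cap (substitute x_i' = x_i − (cap_i+1)): x_1 ≥ 3 gives C(6,2) = 15; x_2 ≥ 7 gives C(2,2) = 1; x_3 ≥ 3 gives C(6,2) = 15. Together 31.
Add back pairs where two caps are both exceeded: 0 + 3 + 0 = 3.
By inclusion–exclusion the count is 36 − 31 + 3 = 8.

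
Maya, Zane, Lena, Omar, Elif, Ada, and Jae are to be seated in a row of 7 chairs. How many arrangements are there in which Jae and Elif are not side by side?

3600

There are 7! = 5040 arrangements in all. If Jae and Elif are adjacent, merging them into one block gives 2·(6)! = 1440 arrangements.
So 5040 − 1440 = 3600 arrangements keep them apart.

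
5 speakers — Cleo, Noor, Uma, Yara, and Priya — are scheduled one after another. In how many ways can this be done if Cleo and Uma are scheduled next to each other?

Place the 3 others and the Cleo-Uma pair as 4 objects in a line; the pair has 2 internal arrangements.
That gives 2 × 4! = 2 × 24 = 48.

48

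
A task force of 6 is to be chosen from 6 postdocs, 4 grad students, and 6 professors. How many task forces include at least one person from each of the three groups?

6666

Total 6-person selections from all 16: C(16,6) = 8008.
Selections missing a whole group: no postdocs → C(10,6) = 210; no grad students → C(12,6) = 924; no professors → C(10,6) = 210.
Add back selections omitting two groups (i.e. drawn from a single group): C(6,6) + C(4,6) + C(6,6) = 2.
By inclusion–exclusion: 8008 − 1344 + 2 = 6666.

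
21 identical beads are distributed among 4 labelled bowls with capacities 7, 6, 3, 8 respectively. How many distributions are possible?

20

Without the upper bounds there are C(24,3) = 2024 ways to split 21 among 4 bowls.
Subtract solutions that violate a single cap (substitute x_i' = x_i − (cap_i+1)): x_1 ≥ 8 gives C(16,3) = 560; x_2 ≥ 7 gives C(17,3) = 680; x_3 ≥ 4 gives C(20,3) = 1140; x_4 ≥ 9 gives C(15,3) = 455. Together 2835.
Add back pairs where two caps are both exceeded: 84 + 220 + 35 + 286 + 56 + 165 = 846.
Subtract triples: 10 + 0 + 1 + 4 = 15.
By inclusion–exclusion the count is 2024 − 2835 + 846 − 15 = 20.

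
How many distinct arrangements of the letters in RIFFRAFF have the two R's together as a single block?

Treat the 2 copies of R as a single block. The multiset to arrange is then {RR, A, F, F, F, F, I}, 7 items in all.
That gives (7)!/(4!) = 210 arrangements.

210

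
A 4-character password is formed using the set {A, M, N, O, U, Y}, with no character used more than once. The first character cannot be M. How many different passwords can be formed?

The first character has 6−1 = 5 choices (anything except M).
The remaining 3 characters are filled from the other 5 symbols without repetition: 5 × 4 × 3 = 60.
Total: 5 × 60 = 300.

300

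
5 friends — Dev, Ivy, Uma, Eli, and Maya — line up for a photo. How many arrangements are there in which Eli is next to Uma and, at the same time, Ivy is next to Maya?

24

Treat {Eli,Uma} as one block (2 orders) and {Ivy,Maya} as another (2 orders).
That leaves 3 units to arrange: 2 × 2 × 3! = 4 × 6 = 24.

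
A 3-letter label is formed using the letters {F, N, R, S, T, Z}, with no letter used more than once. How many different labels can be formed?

Choose and order 3 of the 6 symbols: the first letter has 6 options, the next 5, then 4.
That product is 6 × 5 × 4 = 120.

120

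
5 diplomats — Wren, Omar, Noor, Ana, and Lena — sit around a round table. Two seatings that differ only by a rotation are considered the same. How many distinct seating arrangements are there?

24

Around a circle, 5 distinct people have 5!/5 = (4)! = 24 rotationally distinct seatings.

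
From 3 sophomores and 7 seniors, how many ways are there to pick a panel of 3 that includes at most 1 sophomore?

98

Split by how many sophomores are chosen (0 through 1).
Sum: C(3,0)·C(7,3) + C(3,1)·C(7,2) = 35 + 63 = 98.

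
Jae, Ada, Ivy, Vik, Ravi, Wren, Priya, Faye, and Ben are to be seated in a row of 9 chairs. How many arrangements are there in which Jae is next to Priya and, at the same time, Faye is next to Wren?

Treat {Jae,Priya} as one block (2 orders) and {Faye,Wren} as another (2 orders).
That leaves 7 units to arrange: 2 × 2 × 7! = 4 × 5040 = 20160.

20160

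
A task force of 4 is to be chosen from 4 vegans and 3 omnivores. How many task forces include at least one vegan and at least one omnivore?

34

With no constraint there are C(7,4) = 35 possible selections.
Subtract selections that omit an entire group: no vegans → C(3,4) = 0; no omnivores → C(4,4) = 1.
Both groups omitted at once is impossible, so 35 − 1 = 34.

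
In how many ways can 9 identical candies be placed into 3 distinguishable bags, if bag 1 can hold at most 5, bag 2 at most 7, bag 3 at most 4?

27

Ignoring the caps, the number of non-negative solutions to x_1+…+x_3 = 9 is C(11,2) = 55.
Subtract solutions that violate a single cap (substitute x_i' = x_i − (cap_i+1)): x_1 ≥ 6 gives C(5,2) = 10; x_2 ≥ 8 gives C(3,2) = 3; x_3 ≥ 5 gives C(6,2) = 15. Together 28.
No two caps can be exceeded simultaneously, so the pair terms are all 0.
By inclusion–exclusion the count is 55 − 28 + 0 = 27.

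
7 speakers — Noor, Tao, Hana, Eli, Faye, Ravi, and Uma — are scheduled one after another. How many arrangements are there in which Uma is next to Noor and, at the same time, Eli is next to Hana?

Treat {Uma,Noor} as one block (2 orders) and {Eli,Hana} as another (2 orders).
That leaves 5 units to arrange: 2 × 2 × 5! = 4 × 120 = 480.

480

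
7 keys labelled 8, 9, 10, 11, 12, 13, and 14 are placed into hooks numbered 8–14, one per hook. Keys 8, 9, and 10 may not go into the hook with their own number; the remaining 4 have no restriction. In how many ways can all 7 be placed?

3216

Let Aᵢ (for i ∈ {8, 9, 10}) be the placements that put key i in its forbidden hook. Any j of these fix j positions, leaving (7−j)! ways to fill the rest, and there are C(3,j) ways to pick which j.
By inclusion–exclusion, the number of valid placements is Σ_{j=0}^{3} (−1)^j C(3,j)·(7−j)!.
Computing: 5040 − 2160 + 360 − 24 = 3216.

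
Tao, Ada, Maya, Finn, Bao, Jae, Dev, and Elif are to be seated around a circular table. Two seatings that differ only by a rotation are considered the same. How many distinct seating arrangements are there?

Seat Tao anywhere (absorbing the rotational symmetry), then permute the other 7: (7)! = 5040.

5040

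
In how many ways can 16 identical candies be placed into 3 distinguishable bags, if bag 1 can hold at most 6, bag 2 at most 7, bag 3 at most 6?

Ignoring the caps, the number of non-negative solutions to x_1+…+x_3 = 16 is C(18,2) = 153.
Subtract solutions that violate a single cap (substitute x_i' = x_i − (cap_i+1)): x_1 ≥ 7 gives C(11,2) = 55; x_2 ≥ 8 gives C(10,2) = 45; x_3 ≥ 7 gives C(11,2) = 55. Together 155.
Add back pairs where two caps are both exceeded: 3 + 6 + 3 = 12.
By inclusion–exclusion the count is 153 − 155 + 12 = 10.

10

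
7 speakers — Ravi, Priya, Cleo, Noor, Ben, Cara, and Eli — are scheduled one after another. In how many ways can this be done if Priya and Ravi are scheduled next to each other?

Place the 5 others and the Priya-Ravi pair as 6 objects in a line; the pair has 2 internal arrangements.
That gives 2 × 6! = 2 × 720 = 1440.

1440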